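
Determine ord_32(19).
Powers of 19 mod 32: 19^1≡19, 19^2≡9, 19^3≡11, 19^4≡17, 19^5≡3, 19^6≡25, 19^7≡27, 19^8≡1. Order = 8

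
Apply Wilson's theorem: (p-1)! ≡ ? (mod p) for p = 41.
By Wilson's theorem, (40)! ≡ -1 ≡ 40 (mod 41)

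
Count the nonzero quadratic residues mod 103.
For prime 103, there are (p-1)/2 = (103-1)/2 = 51 quadratic residues (excluding 0).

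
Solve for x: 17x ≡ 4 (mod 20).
12

Since gcd(17, 20) = 1 divides 4, a solution exists.
Multiply both sides by the inverse of 17 mod 20:
  17^(-1) mod 20 = 13
  x ≡ 13 × 4 ≡ 52 ≡ 12 (mod 20)
Verification: 17 × 12 = 204 = 10 × 20 + 4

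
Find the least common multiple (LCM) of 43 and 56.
2408

First find GCD(43, 56) using the Euclidean algorithm:
43 = 0 × 56 + 43
56 = 1 × 43 + 13
43 = 3 × 13 + 4
13 = 3 × 4 + 1
4 = 4 × 1 + 0
GCD(43, 56) = 1

LCM formula: LCM(a, b) = (a × b) / GCD(a, b)
LCM(43, 56) = (43 × 56) / 1
LCM(43, 56) = 2408 / 1
LCM(43, 56) = 2408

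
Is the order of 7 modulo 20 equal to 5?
No, the actual order is 4, not 5.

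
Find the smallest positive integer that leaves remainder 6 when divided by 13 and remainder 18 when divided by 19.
M = 13 × 19 = 247. M₁ = 19, y₁ ≡ 11 (mod 13). M₂ = 13, y₂ ≡ 3 (mod 19). x = 6×19×11 + 18×13×3 ≡ 227 (mod 247). The smallest positive such number is 227.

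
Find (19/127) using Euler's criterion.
(19/127) = 19^{63} mod 127 = 1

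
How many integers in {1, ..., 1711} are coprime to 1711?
1624

Prime factorization: 1711 = 29 × 59
Using the formula φ(n) = n × Π(1 - 1/p) for each prime factor p:
φ(1711) = 1711 × (1 - 1/29) × (1 - 1/59)
φ(1711) = 1624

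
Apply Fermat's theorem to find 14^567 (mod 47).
By Fermat: 14^{46} ≡ 1 (mod 47). 567 ≡ 15 (mod 46). So 14^{567} ≡ 14^{15} ≡ 27 (mod 47)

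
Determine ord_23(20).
Powers of 20 mod 23: 20^1≡20, 20^2≡9, 20^3≡19, 20^4≡12, 20^5≡10, 20^6≡16, 20^7≡21, 20^8≡6, 20^9≡5, 20^10≡8, 20^11≡22, 20^12≡3, 20^13≡14, 20^14≡4, 20^15≡11, 20^16≡13, 20^17≡7, 20^18≡2, 20^19≡17, 20^20≡18, 20^21≡15, 20^22≡1. Order = 22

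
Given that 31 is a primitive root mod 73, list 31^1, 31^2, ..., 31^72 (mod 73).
g^1, g^2, ..., g^{72} mod 73: {31, 12, 7, 71, 11, 49, 59, 4, 51, 48, 28, 65, 44, 50, 17, 16, 58, 46, 39, 41, 30, 54, 68, 64, 13, 38, 10, 18, 47, 70, 53, 37, 52, 6, 40, 72, 42, 61, 66, 2, 62, 24, 14, 69, 22, 25, 45, 8, 29, 23, 56, 57, 15, 27, 34, 32, 43, 19, 5, 9, 60, 35, 63, 55, 26, 3, 20, 36, 21, 67, 33, 1}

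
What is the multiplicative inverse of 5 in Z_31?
25

Using Extended Euclidean Algorithm:
gcd(5, 31) = 1
Bezout coefficients: 5 × -6 + 31 × 1 = 1
So 5 × -6 ≡ 1 (mod 31)
The inverse is -6 mod 31 = 25
Verification: 5 × 25 = 125 = 4 × 31 + 1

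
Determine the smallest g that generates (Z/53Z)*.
2

A primitive root g modulo p has order p-1 = 52
Prime divisors of 52: [2, 13]
g is a primitive root iff g^(52/q) ≢ 1 (mod 53) for each prime divisor q
Testing small values:
  g = 2: 2^26 ≡ 52, 2^4 ≡ 16 (mod 53) → none is 1, primitive root!
The smallest primitive root is 2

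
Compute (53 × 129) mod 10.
7

(53 × 129) = 6837
6837 mod 10 = 7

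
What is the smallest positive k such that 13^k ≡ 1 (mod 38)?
Powers of 13 mod 38: 13^1≡13, 13^2≡17, 13^3≡31, 13^4≡23, 13^5≡33, 13^6≡11, 13^7≡29, 13^8≡35, 13^9≡37, 13^10≡25, 13^11≡21, 13^12≡7, 13^13≡15, 13^14≡5, 13^15≡27, 13^16≡9, 13^17≡3, 13^18≡1. Order = 18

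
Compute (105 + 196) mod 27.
4

(105 + 196) = 301
301 mod 27 = 4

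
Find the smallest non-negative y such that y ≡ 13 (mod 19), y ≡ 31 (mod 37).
697

Using the Chinese Remainder Theorem:
M = product of moduli = 703
For equation 1: M_1 = 37, 37 ≡ 18 (mod 19), inverse of 37 mod 19 is 18 (check: 18 × 18 = 324 ≡ 1 (mod 19))
For equation 2: M_2 = 19, 19 ≡ 19 (mod 37), inverse of 19 mod 37 is 2 (check: 19 × 2 = 38 ≡ 1 (mod 37))
Combine: y ≡ Σ r_i×M_i×(M_i⁻¹ mod m_i) = 13×37×18 + 31×19×2 = 8658 + 1178 = 9836
9836 mod 703 = 697
y ≡ 697 (mod 703)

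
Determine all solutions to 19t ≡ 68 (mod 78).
20

Since gcd(19, 78) = 1 divides 68, a solution exists.
Multiply both sides by the inverse of 19 mod 78:
  19^(-1) mod 78 = 37
  x ≡ 37 × 68 ≡ 2516 ≡ 20 (mod 78)
Verification: 19 × 20 = 380 = 4 × 78 + 68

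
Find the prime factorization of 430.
2 × 5 × 43

Divide by primes starting from smallest:
430 ÷ 2 = 215
215 ÷ 5 = 43
43 ÷ 43 = 1

430 = 2 × 5 × 43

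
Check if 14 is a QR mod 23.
By Euler's criterion: 14^{11} ≡ 22 (mod 23). Since this equals -1 (≡ 22), 14 is not a QR.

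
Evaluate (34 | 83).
(34/83) = 34^{41} mod 83 = -1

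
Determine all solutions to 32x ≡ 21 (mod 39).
36

Since gcd(32, 39) = 1 divides 21, a solution exists.
Multiply both sides by the inverse of 32 mod 39:
  32^(-1) mod 39 = 11
  x ≡ 11 × 21 ≡ 231 ≡ 36 (mod 39)
Verification: 32 × 36 = 1152 = 29 × 39 + 21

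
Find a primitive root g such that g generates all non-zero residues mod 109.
p - 1 = 108 has prime divisors 2, 3. h is a primitive root mod 109 iff h^(108/q) ≢ 1 (mod 109) for each such q.
h = 2: 2^54 ≡ 108, 2^36 ≡ 1 (mod 109); 2^36 ≡ 1, so not a primitive root.
h = 3: 3^54 ≡ 1, 3^36 ≡ 63 (mod 109); 3^54 ≡ 1, so not a primitive root.
h = 4: 4^54 ≡ 1, 4^36 ≡ 1 (mod 109); 4^54 ≡ 1, so not a primitive root.
h = 5: 5^54 ≡ 1, 5^36 ≡ 63 (mod 109); 5^54 ≡ 1, so not a primitive root.
h = 6: 6^54 ≡ 108, 6^36 ≡ 63 (mod 109); none is 1, so 6 has order 108 and is a primitive root.
The smallest primitive root mod 109 is g = 6.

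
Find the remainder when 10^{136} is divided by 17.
By Fermat: 10^{16} ≡ 1 (mod 17). 136 = 8×16 + 8. So 10^{136} ≡ 10^{8} ≡ 16 (mod 17)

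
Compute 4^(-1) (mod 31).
4^(-1) ≡ 8 (mod 31). Verification: 4 × 8 = 32 ≡ 1 (mod 31)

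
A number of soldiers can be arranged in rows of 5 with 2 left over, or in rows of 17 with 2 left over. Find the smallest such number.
M = 5 × 17 = 85. M₁ = 17, y₁ ≡ 3 (mod 5). M₂ = 5, y₂ ≡ 7 (mod 17). y = 2×17×3 + 2×5×7 ≡ 2 (mod 85). The smallest positive such number is 2.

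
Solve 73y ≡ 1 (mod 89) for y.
50

Using Extended Euclidean Algorithm:
gcd(73, 89) = 1
Bezout coefficients: 73 × -39 + 89 × 32 = 1
So 73 × -39 ≡ 1 (mod 89)
The inverse is -39 mod 89 = 50
Verification: 73 × 50 = 3650 = 41 × 89 + 1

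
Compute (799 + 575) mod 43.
41

(799 + 575) = 1374
1374 mod 43 = 41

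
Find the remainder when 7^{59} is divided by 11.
By Fermat: 7^{10} ≡ 1 (mod 11). 59 = 5×10 + 9. So 7^{59} ≡ 7^{9} ≡ 8 (mod 11)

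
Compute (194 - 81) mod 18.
5

(194 - 81) = 113
113 mod 18 = 5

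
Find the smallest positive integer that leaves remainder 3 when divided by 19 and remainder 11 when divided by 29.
M = 19 × 29 = 551. M₁ = 29, y₁ ≡ 2 (mod 19). M₂ = 19, y₂ ≡ 26 (mod 29). x = 3×29×2 + 11×19×26 ≡ 98 (mod 551). The smallest positive such number is 98.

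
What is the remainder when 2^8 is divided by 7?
8 = 8 (binary 1000). Repeated squaring mod 7: 2^1 ≡ 2; 2^2 ≡ 2² = 4 ≡ 4; 2^4 ≡ 4² = 16 ≡ 2; 2^8 ≡ 2² = 4 ≡ 4. So 2^8 ≡ 4 (mod 7).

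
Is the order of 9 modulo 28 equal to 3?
Yes, ord_28(9) = 3.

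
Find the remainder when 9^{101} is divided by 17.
By Fermat: 9^{16} ≡ 1 (mod 17). 101 = 6×16 + 5. So 9^{101} ≡ 9^{5} ≡ 8 (mod 17)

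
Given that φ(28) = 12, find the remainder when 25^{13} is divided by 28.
By Euler: 25^{12} ≡ 1 (mod 28) since gcd(25, 28) = 1. 13 = 1×12 + 1. So 25^{13} ≡ 25^{1} ≡ 25 (mod 28)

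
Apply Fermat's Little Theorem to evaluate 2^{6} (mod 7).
1

By Fermat's Little Theorem, a^(p-1) ≡ 1 (mod p) for prime p and gcd(a, p) = 1
Here p = 7, so 2^6 ≡ 1 (mod 7)
We can reduce the exponent: 6 mod 6 = 0
So 2^6 ≡ 2^0 (mod 7)
Computing: 2^0 mod 7 = 1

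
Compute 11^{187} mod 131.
3

Using successive squaring:
Binary expansion of 187: 10111011
Powers of 11 mod 131 (each is the square of the previous):
  11^1 ≡ 11 (mod 131)
  11^2 ≡ 11² = 121 ≡ 121 (mod 131)
  11^4 ≡ 121² = 14641 ≡ 100 (mod 131)
  11^8 ≡ 100² = 10000 ≡ 44 (mod 131)
  11^16 ≡ 44² = 1936 ≡ 102 (mod 131)
  11^32 ≡ 102² = 10404 ≡ 55 (mod 131)
  11^64 ≡ 55² = 3025 ≡ 12 (mod 131)
  11^128 ≡ 12² = 144 ≡ 13 (mod 131)
187 = 128 + 32 + 16 + 8 + 2 + 1, so 11^187 = 11^128 × 11^32 × 11^16 × 11^8 × 11^2 × 11^1 ≡ 13 × 55 × 102 × 44 × 121 × 11 (mod 131)
Multiplying step by step:
  13 × 55 = 715 ≡ 60 (mod 131)
  60 × 102 = 6120 ≡ 94 (mod 131)
  94 × 44 = 4136 ≡ 75 (mod 131)
  75 × 121 = 9075 ≡ 36 (mod 131)
  36 × 11 = 396 ≡ 3 (mod 131)
Result: 11^187 ≡ 3 (mod 131)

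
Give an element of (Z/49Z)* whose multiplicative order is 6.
19 has order 6 mod 49 since 19^{6} ≡ 1 (mod 49) and no smaller power works.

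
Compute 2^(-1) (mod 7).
4

Using Extended Euclidean Algorithm:
gcd(2, 7) = 1
Bezout coefficients: 2 × -3 + 7 × 1 = 1
So 2 × -3 ≡ 1 (mod 7)
The inverse is -3 mod 7 = 4
Verification: 2 × 4 = 8 = 1 × 7 + 1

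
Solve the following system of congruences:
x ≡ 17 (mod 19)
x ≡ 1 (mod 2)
17

Using the Chinese Remainder Theorem:
M = product of moduli = 38
For equation 1: M_1 = 2, 2 ≡ 2 (mod 19), inverse of 2 mod 19 is 10 (check: 2 × 10 = 20 ≡ 1 (mod 19))
For equation 2: M_2 = 19, 19 ≡ 1 (mod 2), inverse of 19 mod 2 is 1 (check: 1 × 1 = 1 ≡ 1 (mod 2))
Combine: x ≡ Σ r_i×M_i×(M_i⁻¹ mod m_i) = 17×2×10 + 1×19×1 = 340 + 19 = 359
359 mod 38 = 17
x ≡ 17 (mod 38)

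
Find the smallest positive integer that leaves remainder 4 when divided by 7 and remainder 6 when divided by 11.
M = 7 × 11 = 77. M₁ = 11, y₁ ≡ 2 (mod 7). M₂ = 7, y₂ ≡ 8 (mod 11). r = 4×11×2 + 6×7×8 ≡ 39 (mod 77). The smallest positive such number is 39.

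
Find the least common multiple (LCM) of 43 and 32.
1376

First find GCD(43, 32) using the Euclidean algorithm:
43 = 1 × 32 + 11
32 = 2 × 11 + 10
11 = 1 × 10 + 1
10 = 10 × 1 + 0
GCD(43, 32) = 1

LCM formula: LCM(a, b) = (a × b) / GCD(a, b)
LCM(43, 32) = (43 × 32) / 1
LCM(43, 32) = 1376 / 1
LCM(43, 32) = 1376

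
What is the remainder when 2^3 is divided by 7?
3 = 2 + 1 (binary 11). Repeated squaring mod 7: 2^1 ≡ 2; 2^2 ≡ 2² = 4 ≡ 4. Multiply: 2^3 = 2^2 × 2^1 ≡ 4 × 2 (mod 7): 4 × 2 = 8 ≡ 1. So 2^3 ≡ 1 (mod 7).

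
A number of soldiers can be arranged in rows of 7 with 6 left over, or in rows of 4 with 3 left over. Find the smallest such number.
M = 7 × 4 = 28. M₁ = 4, y₁ ≡ 2 (mod 7). M₂ = 7, y₂ ≡ 3 (mod 4). t = 6×4×2 + 3×7×3 ≡ 27 (mod 28). The smallest positive such number is 27.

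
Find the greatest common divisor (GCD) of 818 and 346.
2

Using the Euclidean algorithm:
818 = 2 × 346 + 126
346 = 2 × 126 + 94
126 = 1 × 94 + 32
94 = 2 × 32 + 30
32 = 1 × 30 + 2
30 = 15 × 2 + 0

GCD(818, 346) = 2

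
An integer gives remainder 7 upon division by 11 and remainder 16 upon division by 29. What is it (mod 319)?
M = 11 × 29 = 319. M₁ = 29, y₁ ≡ 8 (mod 11). M₂ = 11, y₂ ≡ 8 (mod 29). x = 7×29×8 + 16×11×8 ≡ 161 (mod 319). The smallest positive such number is 161.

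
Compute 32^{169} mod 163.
148

Using successive squaring:
Binary expansion of 169: 10101001
Powers of 32 mod 163 (each is the square of the previous):
  32^1 ≡ 32 (mod 163)
  32^2 ≡ 32² = 1024 ≡ 46 (mod 163)
  32^4 ≡ 46² = 2116 ≡ 160 (mod 163)
  32^8 ≡ 160² = 25600 ≡ 9 (mod 163)
  32^16 ≡ 9² = 81 ≡ 81 (mod 163)
  32^32 ≡ 81² = 6561 ≡ 41 (mod 163)
  32^64 ≡ 41² = 1681 ≡ 51 (mod 163)
  32^128 ≡ 51² = 2601 ≡ 156 (mod 163)
169 = 128 + 32 + 8 + 1, so 32^169 = 32^128 × 32^32 × 32^8 × 32^1 ≡ 156 × 41 × 9 × 32 (mod 163)
Multiplying step by step:
  156 × 41 = 6396 ≡ 39 (mod 163)
  39 × 9 = 351 ≡ 25 (mod 163)
  25 × 32 = 800 ≡ 148 (mod 163)
Result: 32^169 ≡ 148 (mod 163)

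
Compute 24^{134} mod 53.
49

Using successive squaring:
Binary expansion of 134: 10000110
Powers of 24 mod 53 (each is the square of the previous):
  24^1 ≡ 24 (mod 53)
  24^2 ≡ 24² = 576 ≡ 46 (mod 53)
  24^4 ≡ 46² = 2116 ≡ 49 (mod 53)
  24^8 ≡ 49² = 2401 ≡ 16 (mod 53)
  24^16 ≡ 16² = 256 ≡ 44 (mod 53)
  24^32 ≡ 44² = 1936 ≡ 28 (mod 53)
  24^64 ≡ 28² = 784 ≡ 42 (mod 53)
  24^128 ≡ 42² = 1764 ≡ 15 (mod 53)
134 = 128 + 4 + 2, so 24^134 = 24^128 × 24^4 × 24^2 ≡ 15 × 49 × 46 (mod 53)
Multiplying step by step:
  15 × 49 = 735 ≡ 46 (mod 53)
  46 × 46 = 2116 ≡ 49 (mod 53)
Result: 24^134 ≡ 49 (mod 53)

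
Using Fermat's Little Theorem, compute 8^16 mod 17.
By Fermat's Little Theorem, 8^{16} ≡ 1 (mod 17) since 17 is prime and gcd(8, 17) = 1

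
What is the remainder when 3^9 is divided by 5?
9 = 8 + 1 (binary 1001). Repeated squaring mod 5: 3^1 ≡ 3; 3^2 ≡ 3² = 9 ≡ 4; 3^4 ≡ 4² = 16 ≡ 1; 3^8 ≡ 1² = 1 ≡ 1. Multiply: 3^9 = 3^8 × 3^1 ≡ 1 × 3 (mod 5): 1 × 3 = 3 ≡ 3. So 3^9 ≡ 3 (mod 5).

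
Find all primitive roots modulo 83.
Primitive roots mod 83: {2, 5, 6, 8, 13, 14, 15, 18, 19, 20, 22, 24, 32, 34, 35, 39, 42, 43, 45, 46, 47, 50, 52, 53, 54, 55, 56, 57, 58, 60, 62, 66, 67, 71, 72, 73, 74, 76, 79, 80}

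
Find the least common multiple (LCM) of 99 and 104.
10296

First find GCD(99, 104) using the Euclidean algorithm:
99 = 0 × 104 + 99
104 = 1 × 99 + 5
99 = 19 × 5 + 4
5 = 1 × 4 + 1
4 = 4 × 1 + 0
GCD(99, 104) = 1

LCM formula: LCM(a, b) = (a × b) / GCD(a, b)
LCM(99, 104) = (99 × 104) / 1
LCM(99, 104) = 10296 / 1
LCM(99, 104) = 10296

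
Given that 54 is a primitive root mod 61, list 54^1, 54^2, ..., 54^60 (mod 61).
g^1, g^2, ..., g^{60} mod 61: {54, 49, 23, 22, 29, 41, 18, 57, 28, 48, 30, 34, 6, 19, 50, 16, 10, 52, 2, 47, 37, 46, 44, 58, 21, 36, 53, 56, 35, 60, 7, 12, 38, 39, 32, 20, 43, 4, 33, 13, 31, 27, 55, 42, 11, 45, 51, 9, 59, 14, 24, 15, 17, 3, 40, 25, 8, 5, 26, 1}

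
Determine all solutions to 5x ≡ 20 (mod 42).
4

Since gcd(5, 42) = 1 divides 20, a solution exists.
Multiply both sides by the inverse of 5 mod 42:
  5^(-1) mod 42 = 17
  x ≡ 17 × 20 ≡ 340 ≡ 4 (mod 42)
Verification: 5 × 4 = 20 = 0 × 42 + 20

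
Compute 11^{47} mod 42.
23

Using successive squaring:
Binary expansion of 47: 101111
Powers of 11 mod 42 (each is the square of the previous):
  11^1 ≡ 11 (mod 42)
  11^2 ≡ 11² = 121 ≡ 37 (mod 42)
  11^4 ≡ 37² = 1369 ≡ 25 (mod 42)
  11^8 ≡ 25² = 625 ≡ 37 (mod 42)
  11^16 ≡ 37² = 1369 ≡ 25 (mod 42)
  11^32 ≡ 25² = 625 ≡ 37 (mod 42)
47 = 32 + 8 + 4 + 2 + 1, so 11^47 = 11^32 × 11^8 × 11^4 × 11^2 × 11^1 ≡ 37 × 37 × 25 × 37 × 11 (mod 42)
Multiplying step by step:
  37 × 37 = 1369 ≡ 25 (mod 42)
  25 × 25 = 625 ≡ 37 (mod 42)
  37 × 37 = 1369 ≡ 25 (mod 42)
  25 × 11 = 275 ≡ 23 (mod 42)
Result: 11^47 ≡ 23 (mod 42)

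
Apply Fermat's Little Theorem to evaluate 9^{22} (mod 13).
9

By Fermat's Little Theorem, a^(p-1) ≡ 1 (mod p) for prime p and gcd(a, p) = 1
Here p = 13, so 9^12 ≡ 1 (mod 13)
We can reduce the exponent: 22 mod 12 = 10
So 9^22 ≡ 9^10 (mod 13)
Computing: 9^10 mod 13 = 9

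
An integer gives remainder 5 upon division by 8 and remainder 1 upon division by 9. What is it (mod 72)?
M = 8 × 9 = 72. M₁ = 9, y₁ ≡ 1 (mod 8). M₂ = 8, y₂ ≡ 8 (mod 9). n = 5×9×1 + 1×8×8 ≡ 37 (mod 72). The smallest positive such number is 37.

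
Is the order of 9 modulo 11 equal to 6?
No, the actual order is 5, not 6.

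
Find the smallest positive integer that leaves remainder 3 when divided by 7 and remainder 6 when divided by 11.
M = 7 × 11 = 77. M₁ = 11, y₁ ≡ 2 (mod 7). M₂ = 7, y₂ ≡ 8 (mod 11). y = 3×11×2 + 6×7×8 ≡ 17 (mod 77). The smallest positive such number is 17.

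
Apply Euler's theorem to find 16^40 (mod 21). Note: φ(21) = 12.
By Euler: 16^{12} ≡ 1 (mod 21) since gcd(16, 21) = 1. 40 = 3×12 + 4. So 16^{40} ≡ 16^{4} ≡ 16 (mod 21)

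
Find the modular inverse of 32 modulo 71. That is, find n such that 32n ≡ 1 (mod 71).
20

Using Extended Euclidean Algorithm:
gcd(32, 71) = 1
Bezout coefficients: 32 × 20 + 71 × -9 = 1
So 32 × 20 ≡ 1 (mod 71)
The inverse is 20 mod 71 = 20
Verification: 32 × 20 = 640 = 9 × 71 + 1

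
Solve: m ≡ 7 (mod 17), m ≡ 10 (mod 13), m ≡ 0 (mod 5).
M = 17 × 13 × 5 = 1105. M₁ = 65, y₁ ≡ 11 (mod 17). M₂ = 85, y₂ ≡ 2 (mod 13). M₃ = 221, y₃ ≡ 1 (mod 5). m = 7×65×11 + 10×85×2 + 0×221×1 ≡ 75 (mod 1105)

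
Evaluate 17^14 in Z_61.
Using repeated squaring. 14 = 8 + 4 + 2 (binary 1110). Repeated squaring mod 61: 17^1 ≡ 17; 17^2 ≡ 17² = 289 ≡ 45; 17^4 ≡ 45² = 2025 ≡ 12; 17^8 ≡ 12² = 144 ≡ 22. Multiply: 17^14 = 17^8 × 17^4 × 17^2 ≡ 22 × 12 × 45 (mod 61): 22 × 12 = 264 ≡ 20; 20 × 45 = 900 ≡ 46. So 17^14 ≡ 46 (mod 61).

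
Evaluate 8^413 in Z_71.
Using Fermat: 8^{70} ≡ 1 (mod 71). 413 ≡ 63 (mod 70). So 8^{413} ≡ 8^{63} ≡ 54 (mod 71)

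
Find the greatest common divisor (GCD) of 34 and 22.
2

Using the Euclidean algorithm:
34 = 1 × 22 + 12
22 = 1 × 12 + 10
12 = 1 × 10 + 2
10 = 5 × 2 + 0

GCD(34, 22) = 2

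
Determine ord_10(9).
Powers of 9 mod 10: 9^1≡9, 9^2≡1. Order = 2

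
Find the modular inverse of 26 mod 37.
26^(-1) ≡ 10 (mod 37). Verification: 26 × 10 = 260 ≡ 1 (mod 37)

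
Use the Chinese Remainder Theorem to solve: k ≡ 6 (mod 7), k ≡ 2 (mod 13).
M = 7 × 13 = 91. M₁ = 13, y₁ ≡ 6 (mod 7). M₂ = 7, y₂ ≡ 2 (mod 13). k = 6×13×6 + 2×7×2 ≡ 41 (mod 91)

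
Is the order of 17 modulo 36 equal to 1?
No, the actual order is 2, not 1.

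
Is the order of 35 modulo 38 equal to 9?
Yes, ord_38(35) = 9.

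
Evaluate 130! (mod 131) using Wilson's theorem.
By Wilson's theorem, (130)! ≡ -1 ≡ 130 (mod 131)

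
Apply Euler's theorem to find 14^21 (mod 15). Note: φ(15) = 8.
By Euler: 14^{8} ≡ 1 (mod 15) since gcd(14, 15) = 1. 21 = 2×8 + 5. So 14^{21} ≡ 14^{5} ≡ 14 (mod 15)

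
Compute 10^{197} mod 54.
46

Using successive squaring:
Binary expansion of 197: 11000101
Powers of 10 mod 54 (each is the square of the previous):
  10^1 ≡ 10 (mod 54)
  10^2 ≡ 10² = 100 ≡ 46 (mod 54)
  10^4 ≡ 46² = 2116 ≡ 10 (mod 54)
  10^8 ≡ 10² = 100 ≡ 46 (mod 54)
  10^16 ≡ 46² = 2116 ≡ 10 (mod 54)
  10^32 ≡ 10² = 100 ≡ 46 (mod 54)
  10^64 ≡ 46² = 2116 ≡ 10 (mod 54)
  10^128 ≡ 10² = 100 ≡ 46 (mod 54)
197 = 128 + 64 + 4 + 1, so 10^197 = 10^128 × 10^64 × 10^4 × 10^1 ≡ 46 × 10 × 10 × 10 (mod 54)
Multiplying step by step:
  46 × 10 = 460 ≡ 28 (mod 54)
  28 × 10 = 280 ≡ 10 (mod 54)
  10 × 10 = 100 ≡ 46 (mod 54)
Result: 10^197 ≡ 46 (mod 54)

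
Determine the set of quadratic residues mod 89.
QRs mod 89: {1, 2, 4, 5, 8, 9, 10, 11, 16, 17, 18, 20, 21, 22, 25, 32, 34, 36, 39, 40, 42, 44, 45, 47, 49, 50, 53, 55, 57, 64, 67, 68, 69, 71, 72, 73, 78, 79, 80, 81, 84, 85, 87, 88}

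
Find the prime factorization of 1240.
2^3 × 5 × 31

Divide by primes starting from smallest:
1240 ÷ 2 = 620
620 ÷ 2 = 310
310 ÷ 2 = 155
155 ÷ 5 = 31
31 ÷ 31 = 1

1240 = 2^3 × 5 × 31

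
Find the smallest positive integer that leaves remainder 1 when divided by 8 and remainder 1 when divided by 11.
M = 8 × 11 = 88. M₁ = 11, y₁ ≡ 3 (mod 8). M₂ = 8, y₂ ≡ 7 (mod 11). n = 1×11×3 + 1×8×7 ≡ 1 (mod 88). The smallest positive such number is 1.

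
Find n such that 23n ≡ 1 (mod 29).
23^(-1) ≡ 24 (mod 29). Verification: 23 × 24 = 552 ≡ 1 (mod 29)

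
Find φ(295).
232

Prime factorization: 295 = 5 × 59
Using the formula φ(n) = n × Π(1 - 1/p) for each prime factor p:
φ(295) = 295 × (1 - 1/5) × (1 - 1/59)
φ(295) = 232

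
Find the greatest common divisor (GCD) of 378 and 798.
42

Using the Euclidean algorithm:
378 = 0 × 798 + 378
798 = 2 × 378 + 42
378 = 9 × 42 + 0

GCD(378, 798) = 42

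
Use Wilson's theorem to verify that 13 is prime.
(12)! mod 13 = 12. Since this equals -1 (mod 13), Wilson confirms 13 is prime.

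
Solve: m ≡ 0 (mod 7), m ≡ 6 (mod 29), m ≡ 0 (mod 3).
M = 7 × 29 × 3 = 609. M₁ = 87, y₁ ≡ 5 (mod 7). M₂ = 21, y₂ ≡ 18 (mod 29). M₃ = 203, y₃ ≡ 2 (mod 3). m = 0×87×5 + 6×21×18 + 0×203×2 ≡ 441 (mod 609)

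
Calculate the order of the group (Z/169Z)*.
156

Prime factorization: 169 = 13^2
Using the formula φ(n) = n × Π(1 - 1/p) for each prime factor p:
φ(169) = 169 × (1 - 1/13)
φ(169) = 156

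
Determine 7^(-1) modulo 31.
7^(-1) ≡ 9 (mod 31). Verification: 7 × 9 = 63 ≡ 1 (mod 31)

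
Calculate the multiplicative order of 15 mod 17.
Powers of 15 mod 17: 15^1≡15, 15^2≡4, 15^3≡9, 15^4≡16, 15^5≡2, 15^6≡13, 15^7≡8, 15^8≡1. Order = 8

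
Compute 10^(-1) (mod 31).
10^(-1) ≡ 28 (mod 31). Verification: 10 × 28 = 280 ≡ 1 (mod 31)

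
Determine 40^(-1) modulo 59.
40^(-1) ≡ 31 (mod 59). Verification: 40 × 31 = 1240 ≡ 1 (mod 59)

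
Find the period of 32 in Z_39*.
Powers of 32 mod 39: 32^1≡32, 32^2≡10, 32^3≡8, 32^4≡22, 32^5≡2, 32^6≡25, 32^7≡20, 32^8≡16, 32^9≡5, 32^10≡4, 32^11≡11, 32^12≡1. Order = 12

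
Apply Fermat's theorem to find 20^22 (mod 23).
By Fermat's Little Theorem, 20^{22} ≡ 1 (mod 23) since 23 is prime and gcd(20, 23) = 1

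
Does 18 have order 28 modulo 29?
p - 1 = 28 has prime divisors 2, 7. Check 18^(28/q) mod 29 for each: 18^(28/2) = 18^14 ≡ 28, 18^(28/7) = 18^4 ≡ 25 (mod 29). None of these is 1, so 18 has order 28 = φ(29), so it is a primitive root mod 29.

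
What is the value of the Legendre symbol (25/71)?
(25/71) = 25^{35} mod 71 = 1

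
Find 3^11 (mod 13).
Using repeated squaring. 11 = 8 + 2 + 1 (binary 1011). Repeated squaring mod 13: 3^1 ≡ 3; 3^2 ≡ 3² = 9 ≡ 9; 3^4 ≡ 9² = 81 ≡ 3; 3^8 ≡ 3² = 9 ≡ 9. Multiply: 3^11 = 3^8 × 3^2 × 3^1 ≡ 9 × 9 × 3 (mod 13): 9 × 9 = 81 ≡ 3; 3 × 3 = 9 ≡ 9. So 3^11 ≡ 9 (mod 13).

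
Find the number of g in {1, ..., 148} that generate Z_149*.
Number of primitive roots mod 149 = φ(148) = 72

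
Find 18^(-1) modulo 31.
19

Using Extended Euclidean Algorithm:
gcd(18, 31) = 1
Bezout coefficients: 18 × -12 + 31 × 7 = 1
So 18 × -12 ≡ 1 (mod 31)
The inverse is -12 mod 31 = 19
Verification: 18 × 19 = 342 = 11 × 31 + 1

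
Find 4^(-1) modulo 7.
2

Using Extended Euclidean Algorithm:
gcd(4, 7) = 1
Bezout coefficients: 4 × 2 + 7 × -1 = 1
So 4 × 2 ≡ 1 (mod 7)
The inverse is 2 mod 7 = 2
Verification: 4 × 2 = 8 = 1 × 7 + 1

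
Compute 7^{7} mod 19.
7

Using successive squaring:
Binary expansion of 7: 111
Powers of 7 mod 19 (each is the square of the previous):
  7^1 ≡ 7 (mod 19)
  7^2 ≡ 7² = 49 ≡ 11 (mod 19)
  7^4 ≡ 11² = 121 ≡ 7 (mod 19)
7 = 4 + 2 + 1, so 7^7 = 7^4 × 7^2 × 7^1 ≡ 7 × 11 × 7 (mod 19)
Multiplying step by step:
  7 × 11 = 77 ≡ 1 (mod 19)
  1 × 7 = 7 ≡ 7 (mod 19)
Result: 7^7 ≡ 7 (mod 19)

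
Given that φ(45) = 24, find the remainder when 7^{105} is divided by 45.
By Euler: 7^{24} ≡ 1 (mod 45) since gcd(7, 45) = 1. 105 = 4×24 + 9. So 7^{105} ≡ 7^{9} ≡ 37 (mod 45)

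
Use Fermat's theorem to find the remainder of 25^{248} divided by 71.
5

By Fermat's Little Theorem, a^(p-1) ≡ 1 (mod p) for prime p and gcd(a, p) = 1
Here p = 71, so 25^70 ≡ 1 (mod 71)
We can reduce the exponent: 248 mod 70 = 38
So 25^248 ≡ 25^38 (mod 71)
Computing: 25^38 mod 71 = 5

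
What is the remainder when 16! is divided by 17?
By Wilson's theorem, (16)! ≡ -1 ≡ 16 (mod 17)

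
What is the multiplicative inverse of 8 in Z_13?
5

Using Extended Euclidean Algorithm:
gcd(8, 13) = 1
Bezout coefficients: 8 × 5 + 13 × -3 = 1
So 8 × 5 ≡ 1 (mod 13)
The inverse is 5 mod 13 = 5
Verification: 8 × 5 = 40 = 3 × 13 + 1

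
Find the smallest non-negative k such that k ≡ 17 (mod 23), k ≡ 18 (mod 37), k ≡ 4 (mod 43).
20257

Using the Chinese Remainder Theorem:
M = product of moduli = 36593
For equation 1: M_1 = 1591, 1591 ≡ 4 (mod 23), inverse of 1591 mod 23 is 6 (check: 4 × 6 = 24 ≡ 1 (mod 23))
For equation 2: M_2 = 989, 989 ≡ 27 (mod 37), inverse of 989 mod 37 is 11 (check: 27 × 11 = 297 ≡ 1 (mod 37))
For equation 3: M_3 = 851, 851 ≡ 34 (mod 43), inverse of 851 mod 43 is 19 (check: 34 × 19 = 646 ≡ 1 (mod 43))
Combine: k ≡ Σ r_i×M_i×(M_i⁻¹ mod m_i) = 17×1591×6 + 18×989×11 + 4×851×19 = 162282 + 195822 + 64676 = 422780
422780 mod 36593 = 20257
k ≡ 20257 (mod 36593)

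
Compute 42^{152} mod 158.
88

Using successive squaring:
Binary expansion of 152: 10011000
Powers of 42 mod 158 (each is the square of the previous):
  42^1 ≡ 42 (mod 158)
  42^2 ≡ 42² = 1764 ≡ 26 (mod 158)
  42^4 ≡ 26² = 676 ≡ 44 (mod 158)
  42^8 ≡ 44² = 1936 ≡ 40 (mod 158)
  42^16 ≡ 40² = 1600 ≡ 20 (mod 158)
  42^32 ≡ 20² = 400 ≡ 84 (mod 158)
  42^64 ≡ 84² = 7056 ≡ 104 (mod 158)
  42^128 ≡ 104² = 10816 ≡ 72 (mod 158)
152 = 128 + 16 + 8, so 42^152 = 42^128 × 42^16 × 42^8 ≡ 72 × 20 × 40 (mod 158)
Multiplying step by step:
  72 × 20 = 1440 ≡ 18 (mod 158)
  18 × 40 = 720 ≡ 88 (mod 158)
Result: 42^152 ≡ 88 (mod 158)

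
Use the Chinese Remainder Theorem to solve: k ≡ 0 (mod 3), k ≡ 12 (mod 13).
M = 3 × 13 = 39. M₁ = 13, y₁ ≡ 1 (mod 3). M₂ = 3, y₂ ≡ 9 (mod 13). k = 0×13×1 + 12×3×9 ≡ 12 (mod 39)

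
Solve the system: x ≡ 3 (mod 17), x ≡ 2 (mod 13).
M = 17 × 13 = 221. M₁ = 13, y₁ ≡ 4 (mod 17). M₂ = 17, y₂ ≡ 10 (mod 13). x = 3×13×4 + 2×17×10 ≡ 54 (mod 221)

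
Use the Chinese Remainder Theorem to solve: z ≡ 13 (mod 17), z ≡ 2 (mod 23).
M = 17 × 23 = 391. M₁ = 23, y₁ ≡ 3 (mod 17). M₂ = 17, y₂ ≡ 19 (mod 23). z = 13×23×3 + 2×17×19 ≡ 370 (mod 391)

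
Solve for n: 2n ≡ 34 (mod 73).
17

Since gcd(2, 73) = 1 divides 34, a solution exists.
Multiply both sides by the inverse of 2 mod 73:
  2^(-1) mod 73 = 37
  x ≡ 37 × 34 ≡ 1258 ≡ 17 (mod 73)
Verification: 2 × 17 = 34 = 0 × 73 + 34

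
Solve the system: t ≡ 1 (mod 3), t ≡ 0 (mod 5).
M = 3 × 5 = 15. M₁ = 5, y₁ ≡ 2 (mod 3). M₂ = 3, y₂ ≡ 2 (mod 5). t = 1×5×2 + 0×3×2 ≡ 10 (mod 15)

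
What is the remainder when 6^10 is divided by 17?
10 = 8 + 2 (binary 1010). Repeated squaring mod 17: 6^1 ≡ 6; 6^2 ≡ 6² = 36 ≡ 2; 6^4 ≡ 2² = 4 ≡ 4; 6^8 ≡ 4² = 16 ≡ 16. Multiply: 6^10 = 6^8 × 6^2 ≡ 16 × 2 (mod 17): 16 × 2 = 32 ≡ 15. So 6^10 ≡ 15 (mod 17).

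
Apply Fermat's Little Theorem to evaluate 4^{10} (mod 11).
1

By Fermat's Little Theorem, a^(p-1) ≡ 1 (mod p) for prime p and gcd(a, p) = 1
Here p = 11, so 4^10 ≡ 1 (mod 11)
We can reduce the exponent: 10 mod 10 = 0
So 4^10 ≡ 4^0 (mod 11)
Computing: 4^0 mod 11 = 1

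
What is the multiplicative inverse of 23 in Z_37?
29

Using Extended Euclidean Algorithm:
gcd(23, 37) = 1
Bezout coefficients: 23 × -8 + 37 × 5 = 1
So 23 × -8 ≡ 1 (mod 37)
The inverse is -8 mod 37 = 29
Verification: 23 × 29 = 667 = 18 × 37 + 1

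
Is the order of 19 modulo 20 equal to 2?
Yes, ord_20(19) = 2.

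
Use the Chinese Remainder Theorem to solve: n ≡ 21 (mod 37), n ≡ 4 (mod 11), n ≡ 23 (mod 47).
6274

Using the Chinese Remainder Theorem:
M = product of moduli = 19129
For equation 1: M_1 = 517, 517 ≡ 36 (mod 37), inverse of 517 mod 37 is 36 (check: 36 × 36 = 1296 ≡ 1 (mod 37))
For equation 2: M_2 = 1739, 1739 ≡ 1 (mod 11), inverse of 1739 mod 11 is 1 (check: 1 × 1 = 1 ≡ 1 (mod 11))
For equation 3: M_3 = 407, 407 ≡ 31 (mod 47), inverse of 407 mod 47 is 44 (check: 31 × 44 = 1364 ≡ 1 (mod 47))
Combine: n ≡ Σ r_i×M_i×(M_i⁻¹ mod m_i) = 21×517×36 + 4×1739×1 + 23×407×44 = 390852 + 6956 + 411884 = 809692
809692 mod 19129 = 6274
n ≡ 6274 (mod 19129)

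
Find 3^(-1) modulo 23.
8

Using Extended Euclidean Algorithm:
gcd(3, 23) = 1
Bezout coefficients: 3 × 8 + 23 × -1 = 1
So 3 × 8 ≡ 1 (mod 23)
The inverse is 8 mod 23 = 8
Verification: 3 × 8 = 24 = 1 × 23 + 1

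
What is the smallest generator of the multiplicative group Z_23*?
p - 1 = 22 has prime divisors 2, 11. h is a primitive root mod 23 iff h^(22/q) ≢ 1 (mod 23) for each such q.
h = 2: 2^11 ≡ 1, 2^2 ≡ 4 (mod 23); 2^11 ≡ 1, so not a primitive root.
h = 3: 3^11 ≡ 1, 3^2 ≡ 9 (mod 23); 3^11 ≡ 1, so not a primitive root.
h = 4: 4^11 ≡ 1, 4^2 ≡ 16 (mod 23); 4^11 ≡ 1, so not a primitive root.
h = 5: 5^11 ≡ 22, 5^2 ≡ 2 (mod 23); none is 1, so 5 has order 22 and is a primitive root.
The smallest primitive root mod 23 is g = 5.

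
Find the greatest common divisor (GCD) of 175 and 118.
1

Using the Euclidean algorithm:
175 = 1 × 118 + 57
118 = 2 × 57 + 4
57 = 14 × 4 + 1
4 = 4 × 1 + 0

GCD(175, 118) = 1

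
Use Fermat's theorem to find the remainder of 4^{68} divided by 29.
20

By Fermat's Little Theorem, a^(p-1) ≡ 1 (mod p) for prime p and gcd(a, p) = 1
Here p = 29, so 4^28 ≡ 1 (mod 29)
We can reduce the exponent: 68 mod 28 = 12
So 4^68 ≡ 4^12 (mod 29)
Computing: 4^12 mod 29 = 20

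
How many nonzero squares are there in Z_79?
For prime 79, there are (p-1)/2 = (79-1)/2 = 39 quadratic residues (excluding 0).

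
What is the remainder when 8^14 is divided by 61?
Using repeated squaring. 14 = 8 + 4 + 2 (binary 1110). Repeated squaring mod 61: 8^1 ≡ 8; 8^2 ≡ 8² = 64 ≡ 3; 8^4 ≡ 3² = 9 ≡ 9; 8^8 ≡ 9² = 81 ≡ 20. Multiply: 8^14 = 8^8 × 8^4 × 8^2 ≡ 20 × 9 × 3 (mod 61): 20 × 9 = 180 ≡ 58; 58 × 3 = 174 ≡ 52. So 8^14 ≡ 52 (mod 61).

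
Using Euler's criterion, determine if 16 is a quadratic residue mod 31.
By Euler's criterion: 16^{15} ≡ 1 (mod 31). Since this equals 1, 16 is a QR.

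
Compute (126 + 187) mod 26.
1

(126 + 187) = 313
313 mod 26 = 1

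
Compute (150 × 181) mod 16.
14

(150 × 181) = 27150
27150 mod 16 = 14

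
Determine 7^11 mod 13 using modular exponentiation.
Using repeated squaring. 11 = 8 + 2 + 1 (binary 1011). Repeated squaring mod 13: 7^1 ≡ 7; 7^2 ≡ 7² = 49 ≡ 10; 7^4 ≡ 10² = 100 ≡ 9; 7^8 ≡ 9² = 81 ≡ 3. Multiply: 7^11 = 7^8 × 7^2 × 7^1 ≡ 3 × 10 × 7 (mod 13): 3 × 10 = 30 ≡ 4; 4 × 7 = 28 ≡ 2. So 7^11 ≡ 2 (mod 13).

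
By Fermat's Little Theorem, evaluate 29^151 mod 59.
By Fermat: 29^{58} ≡ 1 (mod 59). 151 = 2×58 + 35. So 29^{151} ≡ 29^{35} ≡ 12 (mod 59)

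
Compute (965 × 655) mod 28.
3

(965 × 655) = 632075
632075 mod 28 = 3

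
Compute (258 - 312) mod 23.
15

(258 - 312) = -54
-54 mod 23 = 15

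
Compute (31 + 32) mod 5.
3

(31 + 32) = 63
63 mod 5 = 3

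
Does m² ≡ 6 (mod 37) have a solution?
By Euler's criterion: 6^{18} ≡ 36 (mod 37). Since this equals -1 (≡ 36), 6 is not a QR.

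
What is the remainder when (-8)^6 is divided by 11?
(-8) ≡ 3 (mod 11). 6 = 4 + 2 (binary 110). Repeated squaring mod 11: 3^1 ≡ 3; 3^2 ≡ 3² = 9 ≡ 9; 3^4 ≡ 9² = 81 ≡ 4. Multiply: (-8)^6 ≡ 3^4 × 3^2 ≡ 4 × 9 (mod 11): 4 × 9 = 36 ≡ 3. So (-8)^6 ≡ 3 (mod 11).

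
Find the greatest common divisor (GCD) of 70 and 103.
1

Using the Euclidean algorithm:
70 = 0 × 103 + 70
103 = 1 × 70 + 33
70 = 2 × 33 + 4
33 = 8 × 4 + 1
4 = 4 × 1 + 0

GCD(70, 103) = 1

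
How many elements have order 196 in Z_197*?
Number of primitive roots mod 197 = φ(196) = 84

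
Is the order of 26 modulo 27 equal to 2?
Yes, ord_27(26) = 2.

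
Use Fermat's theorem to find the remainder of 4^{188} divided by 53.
15

By Fermat's Little Theorem, a^(p-1) ≡ 1 (mod p) for prime p and gcd(a, p) = 1
Here p = 53, so 4^52 ≡ 1 (mod 53)
We can reduce the exponent: 188 mod 52 = 32
So 4^188 ≡ 4^32 (mod 53)
Computing: 4^32 mod 53 = 15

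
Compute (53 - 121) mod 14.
2

(53 - 121) = -68
-68 mod 14 = 2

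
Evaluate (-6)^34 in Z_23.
Using Fermat: (-6)^{22} ≡ 1 (mod 23). 34 ≡ 12 (mod 22). So (-6)^{34} ≡ (-6)^{12} ≡ 6 (mod 23)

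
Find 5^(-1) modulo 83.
50

Using Extended Euclidean Algorithm:
gcd(5, 83) = 1
Bezout coefficients: 5 × -33 + 83 × 2 = 1
So 5 × -33 ≡ 1 (mod 83)
The inverse is -33 mod 83 = 50
Verification: 5 × 50 = 250 = 3 × 83 + 1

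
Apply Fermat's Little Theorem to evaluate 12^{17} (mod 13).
12

By Fermat's Little Theorem, a^(p-1) ≡ 1 (mod p) for prime p and gcd(a, p) = 1
Here p = 13, so 12^12 ≡ 1 (mod 13)
We can reduce the exponent: 17 mod 12 = 5
So 12^17 ≡ 12^5 (mod 13)
Computing: 12^5 mod 13 = 12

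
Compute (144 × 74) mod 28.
16

(144 × 74) = 10656
10656 mod 28 = 16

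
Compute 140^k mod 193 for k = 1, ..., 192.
g^1, g^2, ..., g^{192} mod 193: {140, 107, 119, 62, 188, 72, 44, 177, 76, 25, 26, 166, 80, 6, 68, 63, 135, 179, 163, 46, 71, 97, 70, 150, 156, 31, 94, 36, 22, 185, 38, 109, 13, 83, 40, 3, 34, 128, 164, 186, 178, 23, 132, 145, 35, 75, 78, 112, 47, 18, 11, 189, 19, 151, 103, 138, 20, 98, 17, 64, 82, 93, 89, 108, 66, 169, 114, 134, 39, 56, 120, 9, 102, 191, 106, 172, 148, 69, 10, 49, 105, 32, 41, 143, 141, 54, 33, 181, 57, 67, 116, 28, 60, 101, 51, 192, 53, 86, 74, 131, 5, 121, 149, 16, 117, 168, 167, 27, 113, 187, 125, 130, 58, 14, 30, 147, 122, 96, 123, 43, 37, 162, 99, 157, 171, 8, 155, 84, 180, 110, 153, 190, 159, 65, 29, 7, 15, 170, 61, 48, 158, 118, 115, 81, 146, 175, 182, 4, 174, 42, 90, 55, 173, 95, 176, 129, 111, 100, 104, 85, 127, 24, 79, 59, 154, 137, 73, 184, 91, 2, 87, 21, 45, 124, 183, 144, 88, 161, 152, 50, 52, 139, 160, 12, 136, 126, 77, 165, 133, 92, 142, 1}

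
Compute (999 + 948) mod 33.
0

(999 + 948) = 1947
1947 mod 33 = 0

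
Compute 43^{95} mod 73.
17

Using successive squaring:
Binary expansion of 95: 1011111
Powers of 43 mod 73 (each is the square of the previous):
  43^1 ≡ 43 (mod 73)
  43^2 ≡ 43² = 1849 ≡ 24 (mod 73)
  43^4 ≡ 24² = 576 ≡ 65 (mod 73)
  43^8 ≡ 65² = 4225 ≡ 64 (mod 73)
  43^16 ≡ 64² = 4096 ≡ 8 (mod 73)
  43^32 ≡ 8² = 64 ≡ 64 (mod 73)
  43^64 ≡ 64² = 4096 ≡ 8 (mod 73)
95 = 64 + 16 + 8 + 4 + 2 + 1, so 43^95 = 43^64 × 43^16 × 43^8 × 43^4 × 43^2 × 43^1 ≡ 8 × 8 × 64 × 65 × 24 × 43 (mod 73)
Multiplying step by step:
  8 × 8 = 64 ≡ 64 (mod 73)
  64 × 64 = 4096 ≡ 8 (mod 73)
  8 × 65 = 520 ≡ 9 (mod 73)
  9 × 24 = 216 ≡ 70 (mod 73)
  70 × 43 = 3010 ≡ 17 (mod 73)
Result: 43^95 ≡ 17 (mod 73)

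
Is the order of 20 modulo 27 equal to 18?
Yes, ord_27(20) = 18.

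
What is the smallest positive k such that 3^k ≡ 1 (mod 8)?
Powers of 3 mod 8: 3^1≡3, 3^2≡1. Order = 2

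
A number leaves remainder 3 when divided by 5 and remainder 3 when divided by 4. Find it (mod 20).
M = 5 × 4 = 20. M₁ = 4, y₁ ≡ 4 (mod 5). M₂ = 5, y₂ ≡ 1 (mod 4). t = 3×4×4 + 3×5×1 ≡ 3 (mod 20)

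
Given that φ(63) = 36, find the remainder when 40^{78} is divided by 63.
By Euler: 40^{36} ≡ 1 (mod 63) since gcd(40, 63) = 1. 78 = 2×36 + 6. So 40^{78} ≡ 40^{6} ≡ 1 (mod 63)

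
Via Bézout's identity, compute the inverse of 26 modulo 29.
Extended GCD: 26(-10) + 29(9) = 1. So 26^(-1) ≡ 19 ≡ 19 (mod 29). Verify: 26 × 19 = 494 ≡ 1 (mod 29)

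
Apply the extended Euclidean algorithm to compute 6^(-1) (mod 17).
Extended GCD: 6(3) + 17(-1) = 1. So 6^(-1) ≡ 3 ≡ 3 (mod 17). Verify: 6 × 3 = 18 ≡ 1 (mod 17)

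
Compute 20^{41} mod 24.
8

Using successive squaring:
Binary expansion of 41: 101001
Powers of 20 mod 24 (each is the square of the previous):
  20^1 ≡ 20 (mod 24)
  20^2 ≡ 20² = 400 ≡ 16 (mod 24)
  20^4 ≡ 16² = 256 ≡ 16 (mod 24)
  20^8 ≡ 16² = 256 ≡ 16 (mod 24)
  20^16 ≡ 16² = 256 ≡ 16 (mod 24)
  20^32 ≡ 16² = 256 ≡ 16 (mod 24)
41 = 32 + 8 + 1, so 20^41 = 20^32 × 20^8 × 20^1 ≡ 16 × 16 × 20 (mod 24)
Multiplying step by step:
  16 × 16 = 256 ≡ 16 (mod 24)
  16 × 20 = 320 ≡ 8 (mod 24)
Result: 20^41 ≡ 8 (mod 24)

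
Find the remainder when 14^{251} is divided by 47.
By Fermat: 14^{46} ≡ 1 (mod 47). 251 = 5×46 + 21. So 14^{251} ≡ 14^{21} ≡ 6 (mod 47)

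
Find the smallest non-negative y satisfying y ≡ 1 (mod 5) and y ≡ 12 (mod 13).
M = 5 × 13 = 65. M₁ = 13, y₁ ≡ 2 (mod 5). M₂ = 5, y₂ ≡ 8 (mod 13). y = 1×13×2 + 12×5×8 ≡ 51 (mod 65)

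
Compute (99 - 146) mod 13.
5

(99 - 146) = -47
-47 mod 13 = 5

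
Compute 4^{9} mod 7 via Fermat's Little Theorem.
1

By Fermat's Little Theorem, a^(p-1) ≡ 1 (mod p) for prime p and gcd(a, p) = 1
Here p = 7, so 4^6 ≡ 1 (mod 7)
We can reduce the exponent: 9 mod 6 = 3
So 4^9 ≡ 4^3 (mod 7)
Computing: 4^3 mod 7 = 1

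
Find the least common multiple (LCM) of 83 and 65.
5395

First find GCD(83, 65) using the Euclidean algorithm:
83 = 1 × 65 + 18
65 = 3 × 18 + 11
18 = 1 × 11 + 7
11 = 1 × 7 + 4
7 = 1 × 4 + 3
4 = 1 × 3 + 1
3 = 3 × 1 + 0
GCD(83, 65) = 1

LCM formula: LCM(a, b) = (a × b) / GCD(a, b)
LCM(83, 65) = (83 × 65) / 1
LCM(83, 65) = 5395 / 1
LCM(83, 65) = 5395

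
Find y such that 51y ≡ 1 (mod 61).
51^(-1) ≡ 6 (mod 61). Verification: 51 × 6 = 306 ≡ 1 (mod 61)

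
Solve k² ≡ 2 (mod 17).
The square roots of 2 mod 17 are 6 and 11. Verify: 6² = 36 ≡ 2 (mod 17)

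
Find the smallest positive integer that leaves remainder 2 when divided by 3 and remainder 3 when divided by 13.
M = 3 × 13 = 39. M₁ = 13, y₁ ≡ 1 (mod 3). M₂ = 3, y₂ ≡ 9 (mod 13). t = 2×13×1 + 3×3×9 ≡ 29 (mod 39). The smallest positive such number is 29.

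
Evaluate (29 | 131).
(29/131) = 29^{65} mod 131 = -1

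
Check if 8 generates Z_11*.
p - 1 = 10 has prime divisors 2, 5. Check 8^(10/q) mod 11 for each: 8^(10/2) = 8^5 ≡ 10, 8^(10/5) = 8^2 ≡ 9 (mod 11). None of these is 1, so 8 has order 10 = φ(11), so it is a primitive root mod 11.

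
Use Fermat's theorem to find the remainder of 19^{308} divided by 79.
49

By Fermat's Little Theorem, a^(p-1) ≡ 1 (mod p) for prime p and gcd(a, p) = 1
Here p = 79, so 19^78 ≡ 1 (mod 79)
We can reduce the exponent: 308 mod 78 = 74
So 19^308 ≡ 19^74 (mod 79)
Computing: 19^74 mod 79 = 49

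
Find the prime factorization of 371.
7 × 53

Divide by primes starting from smallest:
371 ÷ 7 = 53
53 ÷ 53 = 1

371 = 7 × 53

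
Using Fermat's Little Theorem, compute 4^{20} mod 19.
16

By Fermat's Little Theorem, a^(p-1) ≡ 1 (mod p) for prime p and gcd(a, p) = 1
Here p = 19, so 4^18 ≡ 1 (mod 19)
We can reduce the exponent: 20 mod 18 = 2
So 4^20 ≡ 4^2 (mod 19)
Computing: 4^2 mod 19 = 16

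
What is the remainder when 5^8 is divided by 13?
8 = 8 (binary 1000). Repeated squaring mod 13: 5^1 ≡ 5; 5^2 ≡ 5² = 25 ≡ 12; 5^4 ≡ 12² = 144 ≡ 1; 5^8 ≡ 1² = 1 ≡ 1. So 5^8 ≡ 1 (mod 13).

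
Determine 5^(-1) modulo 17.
5^(-1) ≡ 7 (mod 17). Verification: 5 × 7 = 35 ≡ 1 (mod 17)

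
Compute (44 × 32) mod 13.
4

(44 × 32) = 1408
1408 mod 13 = 4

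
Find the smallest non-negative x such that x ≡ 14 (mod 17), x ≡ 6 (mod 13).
201

Using the Chinese Remainder Theorem:
M = product of moduli = 221
For equation 1: M_1 = 13, 13 ≡ 13 (mod 17), inverse of 13 mod 17 is 4 (check: 13 × 4 = 52 ≡ 1 (mod 17))
For equation 2: M_2 = 17, 17 ≡ 4 (mod 13), inverse of 17 mod 13 is 10 (check: 4 × 10 = 40 ≡ 1 (mod 13))
Combine: x ≡ Σ r_i×M_i×(M_i⁻¹ mod m_i) = 14×13×4 + 6×17×10 = 728 + 1020 = 1748
1748 mod 221 = 201
x ≡ 201 (mod 221)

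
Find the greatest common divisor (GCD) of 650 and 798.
2

Using the Euclidean algorithm:
650 = 0 × 798 + 650
798 = 1 × 650 + 148
650 = 4 × 148 + 58
148 = 2 × 58 + 32
58 = 1 × 32 + 26
32 = 1 × 26 + 6
26 = 4 × 6 + 2
6 = 3 × 2 + 0

GCD(650, 798) = 2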